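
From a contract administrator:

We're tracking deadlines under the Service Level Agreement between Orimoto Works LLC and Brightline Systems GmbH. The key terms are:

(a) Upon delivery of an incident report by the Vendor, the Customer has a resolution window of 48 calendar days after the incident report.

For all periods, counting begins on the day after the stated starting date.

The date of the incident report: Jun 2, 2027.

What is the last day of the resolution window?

The last day of the resolution window: 48 calendar days after Jun 2, 2027 is Jul 20, 2027.

Jul 20, 2027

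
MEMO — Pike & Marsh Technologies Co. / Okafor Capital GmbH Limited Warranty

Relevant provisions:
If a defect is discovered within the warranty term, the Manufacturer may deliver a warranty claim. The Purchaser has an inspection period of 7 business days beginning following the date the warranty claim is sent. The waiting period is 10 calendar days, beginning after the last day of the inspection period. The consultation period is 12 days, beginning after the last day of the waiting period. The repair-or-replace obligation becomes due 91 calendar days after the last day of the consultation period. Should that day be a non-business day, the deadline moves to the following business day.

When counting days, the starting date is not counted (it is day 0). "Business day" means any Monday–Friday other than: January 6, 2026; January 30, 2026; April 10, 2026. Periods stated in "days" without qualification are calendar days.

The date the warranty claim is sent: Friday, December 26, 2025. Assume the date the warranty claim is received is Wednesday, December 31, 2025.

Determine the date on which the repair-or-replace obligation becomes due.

The last day of the inspection period: counting 7 business days from Friday, December 26, 2025 (Dec 29, Dec 30, Dec 31, Jan 1, Jan 2, Jan 5, Jan 7, skipping weekends and the listed holiday on Jan 6) reaches Wednesday, January 7, 2026.
The last day of the waiting period: January 7, 2026 + 10 days = January 17, 2026.
The last day of the consultation period: 12 calendar days after January 17, 2026 is January 29, 2026.
The date on which the repair-or-replace obligation becomes due: 91 calendar days after January 29, 2026 is April 30, 2026. April 30, 2026 is a Thursday and is not a listed holiday, so no roll-forward applies.

April 30, 2026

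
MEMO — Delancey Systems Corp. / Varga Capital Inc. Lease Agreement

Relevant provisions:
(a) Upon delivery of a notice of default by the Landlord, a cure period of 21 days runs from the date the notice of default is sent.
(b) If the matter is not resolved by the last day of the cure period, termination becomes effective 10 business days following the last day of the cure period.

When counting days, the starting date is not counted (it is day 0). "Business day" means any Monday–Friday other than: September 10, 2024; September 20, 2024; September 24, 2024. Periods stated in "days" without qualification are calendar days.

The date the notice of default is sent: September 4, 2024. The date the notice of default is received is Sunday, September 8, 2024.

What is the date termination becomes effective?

October 9, 2024

The last day of the cure period: 21 calendar days after September 4, 2024 is September 25, 2024.
From Wednesday, September 25, 2024, 10 business days (Sep 26, Sep 27, Sep 30, Oct 1, Oct 2, Oct 3, Oct 4, Oct 7, Oct 8, Oct 9, skipping weekends) brings us to Wednesday, October 9, 2024, which is the date termination becomes effective.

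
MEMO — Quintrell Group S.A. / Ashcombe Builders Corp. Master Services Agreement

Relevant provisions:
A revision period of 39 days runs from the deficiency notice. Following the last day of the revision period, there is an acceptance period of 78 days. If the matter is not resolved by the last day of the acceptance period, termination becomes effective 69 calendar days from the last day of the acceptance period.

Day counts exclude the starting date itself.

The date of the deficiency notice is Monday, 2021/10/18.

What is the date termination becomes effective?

2022/04/22

The last day of the revision period: 39 calendar days after 2021/10/18 is 2021/11/26.
The last day of the acceptance period: 78 calendar days after 2021/11/26 is 2022/02/12.
The date termination becomes effective: 2022/02/12 + 69 days = 2022/04/22.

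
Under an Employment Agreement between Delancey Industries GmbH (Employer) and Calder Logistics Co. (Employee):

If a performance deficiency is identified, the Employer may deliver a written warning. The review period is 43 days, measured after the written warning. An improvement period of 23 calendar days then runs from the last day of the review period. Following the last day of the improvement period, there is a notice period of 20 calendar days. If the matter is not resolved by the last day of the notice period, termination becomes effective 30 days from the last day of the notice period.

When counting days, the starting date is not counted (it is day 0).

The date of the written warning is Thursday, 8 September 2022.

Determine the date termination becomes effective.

The last day of the review period: 8 September 2022 + 43 days = 21 October 2022.
The last day of the improvement period: 21 October 2022 + 23 days = 13 November 2022.
The last day of the notice period: 20 calendar days after 13 November 2022 is 3 December 2022.
The date termination becomes effective: 3 December 2022 + 30 days = 2 January 2023.

2 January 2023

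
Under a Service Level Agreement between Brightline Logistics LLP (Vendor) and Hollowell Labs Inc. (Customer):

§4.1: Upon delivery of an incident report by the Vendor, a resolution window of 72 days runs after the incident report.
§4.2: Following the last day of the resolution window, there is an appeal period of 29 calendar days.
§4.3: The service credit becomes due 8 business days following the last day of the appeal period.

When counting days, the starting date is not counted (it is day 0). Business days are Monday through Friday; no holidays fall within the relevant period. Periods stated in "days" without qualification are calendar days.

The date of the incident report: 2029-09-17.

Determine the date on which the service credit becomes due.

2030-01-08

Adding 72 calendar days to 2029-09-17 gives 2029-11-28, which is the last day of the resolution window.
The last day of the appeal period: 29 calendar days after 2029-11-28 is 2029-12-27.
The date on which the service credit becomes due: counting 8 business days from Thursday, 2029-12-27 (Dec 28, Dec 31, Jan 1, Jan 2, Jan 3, Jan 4, Jan 7, Jan 8, skipping weekends) reaches Tuesday, 2030-01-08.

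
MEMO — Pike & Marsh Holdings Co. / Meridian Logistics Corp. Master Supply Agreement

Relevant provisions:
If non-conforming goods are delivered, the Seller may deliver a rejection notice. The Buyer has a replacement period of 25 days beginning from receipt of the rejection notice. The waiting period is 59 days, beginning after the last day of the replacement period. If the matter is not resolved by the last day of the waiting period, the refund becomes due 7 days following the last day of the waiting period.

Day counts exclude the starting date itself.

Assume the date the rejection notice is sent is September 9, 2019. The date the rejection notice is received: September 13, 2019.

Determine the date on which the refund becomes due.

Adding 25 calendar days to September 13, 2019 gives October 8, 2019, which is the last day of the replacement period.
Adding 59 calendar days to October 8, 2019 gives December 6, 2019, which is the last day of the waiting period.
The date on which the refund becomes due: 7 calendar days after December 6, 2019 is December 13, 2019.

December 13, 2019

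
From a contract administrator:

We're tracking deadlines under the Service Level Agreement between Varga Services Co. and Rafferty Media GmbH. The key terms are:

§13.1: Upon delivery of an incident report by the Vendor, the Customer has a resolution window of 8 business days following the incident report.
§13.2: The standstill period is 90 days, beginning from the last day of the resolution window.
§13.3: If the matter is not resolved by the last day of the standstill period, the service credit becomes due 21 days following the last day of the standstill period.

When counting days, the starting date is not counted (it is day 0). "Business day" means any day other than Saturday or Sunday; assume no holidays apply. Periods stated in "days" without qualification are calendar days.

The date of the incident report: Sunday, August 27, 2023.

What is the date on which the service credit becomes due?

The last day of the resolution window: counting 8 business days from Sunday, August 27, 2023 (Aug 28, Aug 29, Aug 30, Aug 31, Sep 1, Sep 4, Sep 5, Sep 6, skipping weekends) reaches Wednesday, September 6, 2023.
The last day of the standstill period: 90 calendar days after September 6, 2023 is December 5, 2023.
The date on which the service credit becomes due: December 5, 2023 + 21 days = December 26, 2023.

December 26, 2023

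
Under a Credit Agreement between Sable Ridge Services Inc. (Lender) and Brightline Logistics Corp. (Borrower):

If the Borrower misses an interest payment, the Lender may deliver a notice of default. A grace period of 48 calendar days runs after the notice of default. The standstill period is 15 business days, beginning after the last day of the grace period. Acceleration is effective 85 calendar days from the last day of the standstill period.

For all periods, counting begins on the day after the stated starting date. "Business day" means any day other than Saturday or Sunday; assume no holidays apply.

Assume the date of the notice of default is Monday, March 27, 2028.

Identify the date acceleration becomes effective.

Adding 48 calendar days to March 27, 2028 gives May 14, 2028, which is the last day of the grace period.
The last day of the standstill period: counting 15 business days from Sunday, May 14, 2028 (May 15, May 16, May 17, May 18, …, May 31, Jun 1, Jun 2, skipping weekends) reaches Friday, June 2, 2028.
Adding 85 calendar days to June 2, 2028 gives August 26, 2028, which is the date acceleration becomes effective.

August 26, 2028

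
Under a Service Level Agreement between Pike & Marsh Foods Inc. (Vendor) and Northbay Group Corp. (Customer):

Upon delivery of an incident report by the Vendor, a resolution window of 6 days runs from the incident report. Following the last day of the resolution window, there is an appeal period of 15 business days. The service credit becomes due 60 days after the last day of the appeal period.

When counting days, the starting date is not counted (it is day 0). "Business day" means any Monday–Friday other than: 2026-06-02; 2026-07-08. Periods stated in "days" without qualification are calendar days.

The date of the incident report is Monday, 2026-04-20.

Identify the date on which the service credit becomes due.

2026-07-14

The last day of the resolution window: 6 calendar days after 2026-04-20 is 2026-04-26.
The last day of the appeal period: 15 business days after Sunday, 2026-04-26, skipping weekends — Apr 27, Apr 28, Apr 29, Apr 30, …, May 13, May 14, May 15 — lands on Friday, 2026-05-15.
Adding 60 calendar days to 2026-05-15 gives 2026-07-14, which is the date on which the service credit becomes due.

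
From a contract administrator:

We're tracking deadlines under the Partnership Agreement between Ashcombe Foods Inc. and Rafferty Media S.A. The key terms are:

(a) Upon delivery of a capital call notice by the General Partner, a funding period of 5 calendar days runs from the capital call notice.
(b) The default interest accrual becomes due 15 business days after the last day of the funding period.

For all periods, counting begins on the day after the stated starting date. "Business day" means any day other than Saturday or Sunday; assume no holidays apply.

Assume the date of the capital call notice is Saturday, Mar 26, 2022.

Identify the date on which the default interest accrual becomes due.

Adding 5 calendar days to Mar 26, 2022 gives Mar 31, 2022, which is the last day of the funding period.
From Thursday, Mar 31, 2022, 15 business days (Apr 1, Apr 4, Apr 5, Apr 6, …, Apr 19, Apr 20, Apr 21, skipping weekends) brings us to Thursday, Apr 21, 2022, which is the date on which the default interest accrual becomes due.

Apr 21, 2022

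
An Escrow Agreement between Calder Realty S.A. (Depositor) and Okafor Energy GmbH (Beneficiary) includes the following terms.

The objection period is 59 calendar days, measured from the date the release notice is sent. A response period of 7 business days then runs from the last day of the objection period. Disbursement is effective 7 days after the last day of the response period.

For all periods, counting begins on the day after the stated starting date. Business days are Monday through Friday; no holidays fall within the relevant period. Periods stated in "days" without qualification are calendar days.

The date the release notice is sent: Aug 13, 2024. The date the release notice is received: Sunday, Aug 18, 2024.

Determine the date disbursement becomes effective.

Oct 29, 2024

The last day of the objection period: 59 calendar days after Aug 13, 2024 is Oct 11, 2024.
The last day of the response period: counting 7 business days from Friday, Oct 11, 2024 (Oct 14, Oct 15, Oct 16, Oct 17, Oct 18, Oct 21, Oct 22, skipping weekends) reaches Tuesday, Oct 22, 2024.
Adding 7 calendar days to Oct 22, 2024 gives Oct 29, 2024, which is the date disbursement becomes effective.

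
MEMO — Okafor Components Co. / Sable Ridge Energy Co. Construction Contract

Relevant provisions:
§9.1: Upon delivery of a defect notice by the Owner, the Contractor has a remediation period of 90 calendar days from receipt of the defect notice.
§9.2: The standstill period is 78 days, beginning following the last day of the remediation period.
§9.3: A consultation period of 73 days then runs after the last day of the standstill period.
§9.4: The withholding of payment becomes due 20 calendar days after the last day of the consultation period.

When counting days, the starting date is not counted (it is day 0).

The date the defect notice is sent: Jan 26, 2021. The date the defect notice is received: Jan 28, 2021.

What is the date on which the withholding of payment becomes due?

The last day of the remediation period: 90 calendar days after Jan 28, 2021 is Apr 28, 2021.
The last day of the standstill period: Apr 28, 2021 + 78 days = Jul 15, 2021.
The last day of the consultation period: 73 calendar days after Jul 15, 2021 is Sep 26, 2021.
Adding 20 calendar days to Sep 26, 2021 gives Oct 16, 2021, which is the date on which the withholding of payment becomes due.

Oct 16, 2021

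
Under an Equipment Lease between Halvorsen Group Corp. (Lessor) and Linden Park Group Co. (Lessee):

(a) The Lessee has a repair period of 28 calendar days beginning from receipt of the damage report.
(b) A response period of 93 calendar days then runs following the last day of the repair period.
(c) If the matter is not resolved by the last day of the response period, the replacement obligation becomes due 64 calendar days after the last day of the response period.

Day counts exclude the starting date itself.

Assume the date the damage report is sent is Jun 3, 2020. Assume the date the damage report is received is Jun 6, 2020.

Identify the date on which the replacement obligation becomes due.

Dec 8, 2020

Adding 28 calendar days to Jun 6, 2020 gives Jul 4, 2020, which is the last day of the repair period.
The last day of the response period: 93 calendar days after Jul 4, 2020 is Oct 5, 2020.
The date on which the replacement obligation becomes due: 64 calendar days after Oct 5, 2020 is Dec 8, 2020.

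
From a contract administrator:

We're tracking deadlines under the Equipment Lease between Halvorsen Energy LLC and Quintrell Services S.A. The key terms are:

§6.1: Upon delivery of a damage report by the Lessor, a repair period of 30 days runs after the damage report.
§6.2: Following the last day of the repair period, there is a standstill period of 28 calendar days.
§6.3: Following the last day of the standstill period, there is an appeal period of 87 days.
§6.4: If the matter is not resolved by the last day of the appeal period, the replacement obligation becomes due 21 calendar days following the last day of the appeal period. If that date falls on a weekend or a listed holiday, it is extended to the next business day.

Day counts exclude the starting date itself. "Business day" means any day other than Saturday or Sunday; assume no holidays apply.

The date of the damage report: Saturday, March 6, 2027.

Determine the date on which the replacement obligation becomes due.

The last day of the repair period: 30 calendar days after March 6, 2027 is April 5, 2027.
The last day of the standstill period: April 5, 2027 + 28 days = May 3, 2027.
The last day of the appeal period: 87 calendar days after May 3, 2027 is July 29, 2027.
Adding 21 calendar days to July 29, 2027 gives August 19, 2027, which is the date on which the replacement obligation becomes due. August 19, 2027 is a Thursday, so no roll-forward applies.

August 19, 2027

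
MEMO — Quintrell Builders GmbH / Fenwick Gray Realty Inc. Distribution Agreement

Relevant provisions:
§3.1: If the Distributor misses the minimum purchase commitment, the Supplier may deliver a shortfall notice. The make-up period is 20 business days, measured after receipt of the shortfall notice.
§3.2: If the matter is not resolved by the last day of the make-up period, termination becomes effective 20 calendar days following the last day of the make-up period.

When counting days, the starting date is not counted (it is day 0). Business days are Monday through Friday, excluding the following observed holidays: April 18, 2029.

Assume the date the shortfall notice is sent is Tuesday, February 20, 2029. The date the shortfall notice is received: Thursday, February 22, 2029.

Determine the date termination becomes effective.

From Thursday, February 22, 2029, 20 business days (Feb 23, Feb 26, Feb 27, Feb 28, …, Mar 20, Mar 21, Mar 22, skipping weekends) brings us to Thursday, March 22, 2029, which is the last day of the make-up period.
The date termination becomes effective: 20 calendar days after March 22, 2029 is April 11, 2029.

April 11, 2029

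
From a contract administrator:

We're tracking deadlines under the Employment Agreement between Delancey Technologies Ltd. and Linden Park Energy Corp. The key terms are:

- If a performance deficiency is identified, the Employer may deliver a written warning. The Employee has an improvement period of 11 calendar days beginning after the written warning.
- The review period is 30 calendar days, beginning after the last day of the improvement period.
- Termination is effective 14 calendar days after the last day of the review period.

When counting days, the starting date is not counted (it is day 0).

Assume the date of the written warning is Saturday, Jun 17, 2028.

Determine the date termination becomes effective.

Adding 11 calendar days to Jun 17, 2028 gives Jun 28, 2028, which is the last day of the improvement period.
Adding 30 calendar days to Jun 28, 2028 gives Jul 28, 2028, which is the last day of the review period.
The date termination becomes effective: 14 calendar days after Jul 28, 2028 is Aug 11, 2028.

Aug 11, 2028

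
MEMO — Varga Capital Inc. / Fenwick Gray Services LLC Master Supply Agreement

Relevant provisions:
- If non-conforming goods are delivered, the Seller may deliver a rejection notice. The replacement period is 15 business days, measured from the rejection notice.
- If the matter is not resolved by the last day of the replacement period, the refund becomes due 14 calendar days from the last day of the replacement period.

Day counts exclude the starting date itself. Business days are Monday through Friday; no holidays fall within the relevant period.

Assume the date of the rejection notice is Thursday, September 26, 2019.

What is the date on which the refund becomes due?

October 31, 2019

The last day of the replacement period: 15 business days after Thursday, September 26, 2019, skipping weekends — Sep 27, Sep 30, Oct 1, Oct 2, …, Oct 15, Oct 16, Oct 17 — lands on Thursday, October 17, 2019.
Adding 14 calendar days to October 17, 2019 gives October 31, 2019, which is the date on which the refund becomes due.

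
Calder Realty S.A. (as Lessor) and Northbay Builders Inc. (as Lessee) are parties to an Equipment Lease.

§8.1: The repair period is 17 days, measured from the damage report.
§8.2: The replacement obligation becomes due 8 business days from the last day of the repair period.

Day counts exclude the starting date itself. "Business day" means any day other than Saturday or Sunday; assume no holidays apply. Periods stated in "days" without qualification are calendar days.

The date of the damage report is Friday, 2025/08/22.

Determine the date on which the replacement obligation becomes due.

The last day of the repair period: 2025/08/22 + 17 days = 2025/09/08.
The date on which the replacement obligation becomes due: 8 business days after Monday, 2025/09/08, skipping weekends — Sep 9, Sep 10, Sep 11, Sep 12, Sep 15, Sep 16, Sep 17, Sep 18 — lands on Thursday, 2025/09/18.

2025/09/18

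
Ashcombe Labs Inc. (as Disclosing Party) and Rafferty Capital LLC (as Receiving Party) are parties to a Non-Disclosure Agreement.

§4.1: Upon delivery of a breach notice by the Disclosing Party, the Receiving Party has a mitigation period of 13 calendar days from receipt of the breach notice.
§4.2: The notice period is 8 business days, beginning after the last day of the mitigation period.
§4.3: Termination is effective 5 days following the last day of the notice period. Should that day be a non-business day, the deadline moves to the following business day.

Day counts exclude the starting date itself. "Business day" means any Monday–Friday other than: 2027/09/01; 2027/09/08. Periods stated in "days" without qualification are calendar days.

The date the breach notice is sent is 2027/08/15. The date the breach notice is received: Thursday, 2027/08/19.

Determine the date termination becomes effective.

The last day of the mitigation period: 2027/08/19 + 13 days = 2027/09/01.
The last day of the notice period: counting 8 business days from Wednesday, 2027/09/01 (Sep 2, Sep 3, Sep 6, Sep 7, Sep 9, Sep 10, Sep 13, Sep 14, skipping weekends and the listed holiday on Sep 8) reaches Tuesday, 2027/09/14.
Adding 5 calendar days to 2027/09/14 gives 2027/09/19, which is the date termination becomes effective. That falls on a Sunday, so it rolls to the next business day, Monday, 2027/09/20.

2027/09/20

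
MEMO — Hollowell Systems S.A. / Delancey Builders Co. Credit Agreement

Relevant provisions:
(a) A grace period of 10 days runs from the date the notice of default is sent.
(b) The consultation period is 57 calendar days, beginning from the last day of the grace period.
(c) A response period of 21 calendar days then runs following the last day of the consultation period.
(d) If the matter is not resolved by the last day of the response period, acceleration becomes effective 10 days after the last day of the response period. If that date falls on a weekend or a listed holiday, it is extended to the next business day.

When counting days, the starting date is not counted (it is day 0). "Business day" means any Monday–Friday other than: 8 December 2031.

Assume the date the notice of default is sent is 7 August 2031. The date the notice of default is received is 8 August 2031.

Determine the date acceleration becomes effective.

13 November 2031

The last day of the grace period: 7 August 2031 + 10 days = 17 August 2031.
The last day of the consultation period: 17 August 2031 + 57 days = 13 October 2031.
Adding 21 calendar days to 13 October 2031 gives 3 November 2031, which is the last day of the response period.
The date acceleration becomes effective: 10 calendar days after 3 November 2031 is 13 November 2031. 13 November 2031 is a Thursday and is not a listed holiday, so no roll-forward applies.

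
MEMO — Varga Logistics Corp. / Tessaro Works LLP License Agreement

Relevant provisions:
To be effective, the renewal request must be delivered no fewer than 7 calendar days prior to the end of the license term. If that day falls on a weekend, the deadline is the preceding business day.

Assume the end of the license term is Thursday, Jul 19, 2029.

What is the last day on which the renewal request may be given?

Counting back 7 calendar days from Jul 19, 2029 gives Jul 12, 2029. That is a Thursday, so no adjustment is needed.

Jul 12, 2029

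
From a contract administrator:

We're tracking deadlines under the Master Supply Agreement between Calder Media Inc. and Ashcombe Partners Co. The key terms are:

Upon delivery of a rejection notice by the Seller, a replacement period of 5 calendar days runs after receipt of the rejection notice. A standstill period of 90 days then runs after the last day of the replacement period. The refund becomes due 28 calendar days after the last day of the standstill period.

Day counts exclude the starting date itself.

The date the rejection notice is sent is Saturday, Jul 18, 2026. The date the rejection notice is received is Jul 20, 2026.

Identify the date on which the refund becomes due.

The last day of the replacement period: 5 calendar days after Jul 20, 2026 is Jul 25, 2026.
The last day of the standstill period: Jul 25, 2026 + 90 days = Oct 23, 2026.
The date on which the refund becomes due: 28 calendar days after Oct 23, 2026 is Nov 20, 2026.

Nov 20, 2026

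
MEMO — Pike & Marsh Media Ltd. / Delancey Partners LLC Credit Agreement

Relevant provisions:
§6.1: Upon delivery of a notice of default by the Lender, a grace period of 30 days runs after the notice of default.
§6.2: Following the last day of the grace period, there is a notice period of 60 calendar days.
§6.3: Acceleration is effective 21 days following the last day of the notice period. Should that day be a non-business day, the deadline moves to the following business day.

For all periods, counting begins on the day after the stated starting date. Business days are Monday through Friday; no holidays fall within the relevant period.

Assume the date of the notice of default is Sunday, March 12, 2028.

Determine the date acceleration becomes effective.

July 3, 2028

Adding 30 calendar days to March 12, 2028 gives April 11, 2028, which is the last day of the grace period.
Adding 60 calendar days to April 11, 2028 gives June 10, 2028, which is the last day of the notice period.
The date acceleration becomes effective: 21 calendar days after June 10, 2028 is July 1, 2028. That falls on a Saturday, so it rolls to the next business day, Monday, July 3, 2028.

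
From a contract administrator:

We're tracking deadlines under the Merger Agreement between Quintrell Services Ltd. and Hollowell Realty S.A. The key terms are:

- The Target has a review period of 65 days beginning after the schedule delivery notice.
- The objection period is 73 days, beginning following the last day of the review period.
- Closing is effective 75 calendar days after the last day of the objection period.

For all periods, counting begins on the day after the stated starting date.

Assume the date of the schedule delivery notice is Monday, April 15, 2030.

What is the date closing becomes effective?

November 14, 2030

The last day of the review period: 65 calendar days after April 15, 2030 is June 19, 2030.
The last day of the objection period: June 19, 2030 + 73 days = August 31, 2030.
The date closing becomes effective: 75 calendar days after August 31, 2030 is November 14, 2030.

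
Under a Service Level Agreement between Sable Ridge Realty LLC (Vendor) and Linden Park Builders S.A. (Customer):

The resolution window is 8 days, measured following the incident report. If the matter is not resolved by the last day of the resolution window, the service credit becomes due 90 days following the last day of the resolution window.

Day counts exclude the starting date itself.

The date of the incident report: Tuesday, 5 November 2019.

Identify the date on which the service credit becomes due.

11 February 2020

Adding 8 calendar days to 5 November 2019 gives 13 November 2019, which is the last day of the resolution window.
The date on which the service credit becomes due: 13 November 2019 + 90 days = 11 February 2020.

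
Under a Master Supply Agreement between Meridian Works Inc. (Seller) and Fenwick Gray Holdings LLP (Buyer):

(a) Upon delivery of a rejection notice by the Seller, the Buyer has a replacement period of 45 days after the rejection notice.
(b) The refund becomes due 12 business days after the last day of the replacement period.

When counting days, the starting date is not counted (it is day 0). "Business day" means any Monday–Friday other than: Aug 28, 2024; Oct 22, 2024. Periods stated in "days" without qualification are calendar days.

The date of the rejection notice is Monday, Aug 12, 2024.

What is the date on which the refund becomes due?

Adding 45 calendar days to Aug 12, 2024 gives Sep 26, 2024, which is the last day of the replacement period.
The date on which the refund becomes due: 12 business days after Thursday, Sep 26, 2024, skipping weekends — Sep 27, Sep 30, Oct 1, Oct 2, …, Oct 10, Oct 11, Oct 14 — lands on Monday, Oct 14, 2024.

Oct 14, 2024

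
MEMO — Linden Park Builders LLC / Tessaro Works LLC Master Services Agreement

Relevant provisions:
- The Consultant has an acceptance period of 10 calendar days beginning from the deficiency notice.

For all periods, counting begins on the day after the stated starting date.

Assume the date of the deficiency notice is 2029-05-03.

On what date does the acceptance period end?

Adding 10 calendar days to 2029-05-03 gives 2029-05-13, which is the last day of the acceptance period.

2029-05-13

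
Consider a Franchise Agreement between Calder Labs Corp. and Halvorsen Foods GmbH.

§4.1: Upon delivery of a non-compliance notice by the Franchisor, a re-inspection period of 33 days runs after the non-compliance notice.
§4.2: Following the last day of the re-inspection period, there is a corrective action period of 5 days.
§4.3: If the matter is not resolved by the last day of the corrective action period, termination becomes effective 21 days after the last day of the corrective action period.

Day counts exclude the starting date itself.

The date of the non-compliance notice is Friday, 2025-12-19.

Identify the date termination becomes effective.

The last day of the re-inspection period: 33 calendar days after 2025-12-19 is 2026-01-21.
The last day of the corrective action period: 2026-01-21 + 5 days = 2026-01-26.
The date termination becomes effective: 2026-01-26 + 21 days = 2026-02-16.

2026-02-16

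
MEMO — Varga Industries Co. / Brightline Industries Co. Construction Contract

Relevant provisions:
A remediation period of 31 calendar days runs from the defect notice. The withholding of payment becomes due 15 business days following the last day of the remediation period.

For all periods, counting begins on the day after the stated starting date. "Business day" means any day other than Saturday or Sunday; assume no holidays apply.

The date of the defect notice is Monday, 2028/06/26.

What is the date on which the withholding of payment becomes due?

2028/08/17

The last day of the remediation period: 2028/06/26 + 31 days = 2028/07/27.
The date on which the withholding of payment becomes due: counting 15 business days from Thursday, 2028/07/27 (Jul 28, Jul 31, Aug 1, Aug 2, …, Aug 15, Aug 16, Aug 17, skipping weekends) reaches Thursday, 2028/08/17.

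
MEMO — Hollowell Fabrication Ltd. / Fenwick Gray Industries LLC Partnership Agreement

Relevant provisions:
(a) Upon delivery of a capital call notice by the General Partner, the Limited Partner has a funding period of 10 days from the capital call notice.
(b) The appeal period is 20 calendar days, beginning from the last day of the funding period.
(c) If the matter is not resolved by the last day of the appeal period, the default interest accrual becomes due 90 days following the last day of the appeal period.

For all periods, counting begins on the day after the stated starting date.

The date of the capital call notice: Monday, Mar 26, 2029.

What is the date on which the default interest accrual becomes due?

The last day of the funding period: 10 calendar days after Mar 26, 2029 is Apr 5, 2029.
The last day of the appeal period: 20 calendar days after Apr 5, 2029 is Apr 25, 2029.
The date on which the default interest accrual becomes due: Apr 25, 2029 + 90 days = Jul 24, 2029.

Jul 24, 2029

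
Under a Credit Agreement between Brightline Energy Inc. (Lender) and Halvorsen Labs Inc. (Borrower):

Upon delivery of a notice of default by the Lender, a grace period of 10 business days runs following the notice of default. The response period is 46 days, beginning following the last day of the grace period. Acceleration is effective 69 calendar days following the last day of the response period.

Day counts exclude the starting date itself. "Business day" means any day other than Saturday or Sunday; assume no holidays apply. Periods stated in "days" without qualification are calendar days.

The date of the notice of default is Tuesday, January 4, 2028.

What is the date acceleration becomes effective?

May 12, 2028

The last day of the grace period: counting 10 business days from Tuesday, January 4, 2028 (Jan 5, Jan 6, Jan 7, Jan 10, Jan 11, Jan 12, Jan 13, Jan 14, Jan 17, Jan 18, skipping weekends) reaches Tuesday, January 18, 2028.
The last day of the response period: January 18, 2028 + 46 days = March 4, 2028.
The date acceleration becomes effective: 69 calendar days after March 4, 2028 is May 12, 2028.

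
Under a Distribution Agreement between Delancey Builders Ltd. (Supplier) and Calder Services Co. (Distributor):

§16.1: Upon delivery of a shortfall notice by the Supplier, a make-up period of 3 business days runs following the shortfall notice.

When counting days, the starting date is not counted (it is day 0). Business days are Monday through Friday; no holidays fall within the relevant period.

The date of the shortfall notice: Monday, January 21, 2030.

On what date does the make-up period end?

The last day of the make-up period: 3 business days after Monday, January 21, 2030, skipping weekends — Jan 22, Jan 23, Jan 24 — lands on Thursday, January 24, 2030.

January 24, 2030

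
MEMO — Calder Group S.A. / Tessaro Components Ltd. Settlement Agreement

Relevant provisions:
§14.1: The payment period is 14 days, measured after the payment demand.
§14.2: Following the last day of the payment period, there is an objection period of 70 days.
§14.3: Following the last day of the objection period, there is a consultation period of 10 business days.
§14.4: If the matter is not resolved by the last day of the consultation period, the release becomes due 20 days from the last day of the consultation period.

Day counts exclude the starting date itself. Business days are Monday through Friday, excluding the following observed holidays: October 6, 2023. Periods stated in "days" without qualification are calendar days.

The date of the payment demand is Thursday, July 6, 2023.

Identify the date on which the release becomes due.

November 2, 2023

Adding 14 calendar days to July 6, 2023 gives July 20, 2023, which is the last day of the payment period.
The last day of the objection period: July 20, 2023 + 70 days = September 28, 2023.
The last day of the consultation period: 10 business days after Thursday, September 28, 2023, skipping weekends and the listed holiday on Oct 6 — Sep 29, Oct 2, Oct 3, Oct 4, Oct 5, Oct 9, Oct 10, Oct 11, Oct 12, Oct 13 — lands on Friday, October 13, 2023.
Adding 20 calendar days to October 13, 2023 gives November 2, 2023, which is the date on which the release becomes due.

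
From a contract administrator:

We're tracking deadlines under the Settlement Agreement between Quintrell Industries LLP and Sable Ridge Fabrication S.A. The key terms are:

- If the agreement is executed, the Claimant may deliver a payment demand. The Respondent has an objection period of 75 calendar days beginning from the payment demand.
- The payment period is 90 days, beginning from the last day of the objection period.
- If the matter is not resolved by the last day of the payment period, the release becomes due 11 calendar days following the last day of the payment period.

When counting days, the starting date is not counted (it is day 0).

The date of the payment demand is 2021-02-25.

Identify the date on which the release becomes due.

2021-08-20

The last day of the objection period: 75 calendar days after 2021-02-25 is 2021-05-11.
The last day of the payment period: 2021-05-11 + 90 days = 2021-08-09.
The date on which the release becomes due: 2021-08-09 + 11 days = 2021-08-20.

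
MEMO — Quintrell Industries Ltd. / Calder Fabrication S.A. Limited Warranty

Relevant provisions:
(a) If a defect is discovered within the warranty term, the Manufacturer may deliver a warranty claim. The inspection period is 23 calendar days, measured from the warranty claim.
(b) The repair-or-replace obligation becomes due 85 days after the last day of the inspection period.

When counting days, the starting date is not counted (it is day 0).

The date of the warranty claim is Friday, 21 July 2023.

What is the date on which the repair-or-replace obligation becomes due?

6 November 2023

The last day of the inspection period: 23 calendar days after 21 July 2023 is 13 August 2023.
The date on which the repair-or-replace obligation becomes due: 85 calendar days after 13 August 2023 is 6 November 2023.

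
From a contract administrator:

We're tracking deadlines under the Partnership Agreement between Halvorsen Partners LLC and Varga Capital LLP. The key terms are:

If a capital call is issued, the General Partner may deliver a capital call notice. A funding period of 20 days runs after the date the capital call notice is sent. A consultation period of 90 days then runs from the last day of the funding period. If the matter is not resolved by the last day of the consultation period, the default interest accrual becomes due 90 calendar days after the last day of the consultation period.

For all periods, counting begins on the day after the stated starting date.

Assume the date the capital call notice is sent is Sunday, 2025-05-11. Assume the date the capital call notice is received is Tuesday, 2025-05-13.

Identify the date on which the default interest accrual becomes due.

2025-11-27

Adding 20 calendar days to 2025-05-11 gives 2025-05-31, which is the last day of the funding period.
The last day of the consultation period: 90 calendar days after 2025-05-31 is 2025-08-29.
The date on which the default interest accrual becomes due: 2025-08-29 + 90 days = 2025-11-27.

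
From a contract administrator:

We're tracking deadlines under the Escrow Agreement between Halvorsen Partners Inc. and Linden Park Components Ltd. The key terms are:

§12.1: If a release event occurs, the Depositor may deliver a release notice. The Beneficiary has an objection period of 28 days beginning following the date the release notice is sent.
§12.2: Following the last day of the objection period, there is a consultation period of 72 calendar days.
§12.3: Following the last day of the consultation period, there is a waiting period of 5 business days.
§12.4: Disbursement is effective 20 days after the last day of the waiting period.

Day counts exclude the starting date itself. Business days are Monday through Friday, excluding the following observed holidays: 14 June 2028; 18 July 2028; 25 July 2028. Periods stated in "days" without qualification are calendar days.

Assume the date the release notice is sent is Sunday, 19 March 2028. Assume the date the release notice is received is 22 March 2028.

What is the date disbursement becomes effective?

Adding 28 calendar days to 19 March 2028 gives 16 April 2028, which is the last day of the objection period.
The last day of the consultation period: 16 April 2028 + 72 days = 27 June 2028.
From Tuesday, 27 June 2028, 5 business days (Jun 28, Jun 29, Jun 30, Jul 3, Jul 4, skipping weekends) brings us to Tuesday, 4 July 2028, which is the last day of the waiting period.
The date disbursement becomes effective: 20 calendar days after 4 July 2028 is 24 July 2028.

24 July 2028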